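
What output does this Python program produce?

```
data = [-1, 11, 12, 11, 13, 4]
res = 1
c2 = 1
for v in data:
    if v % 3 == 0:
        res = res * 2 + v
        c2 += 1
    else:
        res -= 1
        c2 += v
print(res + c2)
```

47

v=-1: not %3==0, res = 1-1 = 0; c2=0
v=11: not %3==0, res = 0-1 = -1; c2=11
v=12: %3==0, res = (-1)*2+12 = 10; c2=12
v=11: not %3==0, res = 10-1 = 9; c2=23
v=13: not %3==0, res = 9-1 = 8; c2=36
v=4: not %3==0, res = 8-1 = 7; c2=40
res+c2 = 7+40 = 47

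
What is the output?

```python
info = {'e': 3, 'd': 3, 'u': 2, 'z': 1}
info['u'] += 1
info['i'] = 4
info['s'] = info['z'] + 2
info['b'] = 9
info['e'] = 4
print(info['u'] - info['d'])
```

info['u'] = 2+1 = 3 → {'e': 3, 'd': 3, 'u': 3, 'z': 1}
info['i'] = 4 → {'e': 3, 'd': 3, 'u': 3, 'z': 1, 'i': 4}
info['s'] = info['z']+2 = 3 → {'e': 3, 'd': 3, 'u': 3, 'z': 1, 'i': 4, 's': 3}
info['b'] = 9 → {'e': 3, 'd': 3, 'u': 3, 'z': 1, 'i': 4, 's': 3, 'b': 9}
info['e'] = 4 → {'e': 4, 'd': 3, 'u': 3, 'z': 1, 'i': 4, 's': 3, 'b': 9}
info['u']-info['d'] = 3-3 = 0

0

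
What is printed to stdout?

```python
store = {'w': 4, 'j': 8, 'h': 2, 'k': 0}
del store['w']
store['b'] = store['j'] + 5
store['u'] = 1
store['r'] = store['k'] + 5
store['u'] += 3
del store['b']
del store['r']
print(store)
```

{'j': 8, 'h': 2, 'k': 0, 'u': 4}

del 'w' → {'j': 8, 'h': 2, 'k': 0}
store['b'] = store['j']+5 = 13 → {'j': 8, 'h': 2, 'k': 0, 'b': 13}
store['u'] = 1 → {'j': 8, 'h': 2, 'k': 0, 'b': 13, 'u': 1}
store['r'] = store['k']+5 = 5 → {'j': 8, 'h': 2, 'k': 0, 'b': 13, 'u': 1, 'r': 5}
store['u'] = 1+3 = 4 → {'j': 8, 'h': 2, 'k': 0, 'b': 13, 'u': 4, 'r': 5}
del 'b' → {'j': 8, 'h': 2, 'k': 0, 'u': 4, 'r': 5}
del 'r' → {'j': 8, 'h': 2, 'k': 0, 'u': 4}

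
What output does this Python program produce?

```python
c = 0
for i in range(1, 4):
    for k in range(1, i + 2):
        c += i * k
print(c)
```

45

i=1,k=1: c = 0+1 = 1
i=1,k=2: c = 1+2 = 3
i=2,k=1: c = 3+2 = 5
i=2,k=2: c = 5+4 = 9
i=2,k=3: c = 9+6 = 15
i=3,k=1: c = 15+3 = 18
i=3,k=2: c = 18+6 = 24
i=3,k=3: c = 24+9 = 33
i=3,k=4: c = 33+12 = 45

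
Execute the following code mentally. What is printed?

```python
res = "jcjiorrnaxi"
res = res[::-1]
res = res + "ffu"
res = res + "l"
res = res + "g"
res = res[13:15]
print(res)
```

reverse → 'ixanrroijcj'
+ 'ffu' → 'ixanrroijcjffu'
+ 'l' → 'ixanrroijcjfful'
+ 'g' → 'ixanrroijcjffulg'
slice [13:15] → 'ul'

ul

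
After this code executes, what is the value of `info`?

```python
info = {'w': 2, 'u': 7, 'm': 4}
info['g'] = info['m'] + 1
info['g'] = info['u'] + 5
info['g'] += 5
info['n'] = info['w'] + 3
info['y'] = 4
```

info['g'] = info['m']+1 = 5 → {'w': 2, 'u': 7, 'm': 4, 'g': 5}
info['g'] = info['u']+5 = 12 → {'w': 2, 'u': 7, 'm': 4, 'g': 12}
info['g'] = 12+5 = 17 → {'w': 2, 'u': 7, 'm': 4, 'g': 17}
info['n'] = info['w']+3 = 5 → {'w': 2, 'u': 7, 'm': 4, 'g': 17, 'n': 5}
info['y'] = 4 → {'w': 2, 'u': 7, 'm': 4, 'g': 17, 'n': 5, 'y': 4}

{'w': 2, 'u': 7, 'm': 4, 'g': 17, 'n': 5, 'y': 4}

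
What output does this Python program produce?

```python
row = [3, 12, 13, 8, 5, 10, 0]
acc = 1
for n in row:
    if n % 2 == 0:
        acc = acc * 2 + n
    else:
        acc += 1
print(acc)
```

n=3: not even, acc = 1+1 = 2
n=12: even, acc = 2*2+12 = 16
n=13: not even, acc = 16+1 = 17
n=8: even, acc = 17*2+8 = 42
n=5: not even, acc = 42+1 = 43
n=10: even, acc = 43*2+10 = 96
n=0: even, acc = 96*2+0 = 192

192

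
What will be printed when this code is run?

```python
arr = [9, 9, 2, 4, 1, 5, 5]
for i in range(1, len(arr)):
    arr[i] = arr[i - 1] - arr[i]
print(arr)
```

i=1: arr[1] = 9-9 = 0 → [9, 0, 2, 4, 1, 5, 5]
i=2: arr[2] = 0-2 = -2 → [9, 0, -2, 4, 1, 5, 5]
i=3: arr[3] = (-2)-4 = -6 → [9, 0, -2, -6, 1, 5, 5]
i=4: arr[4] = (-6)-1 = -7 → [9, 0, -2, -6, -7, 5, 5]
i=5: arr[5] = (-7)-5 = -12 → [9, 0, -2, -6, -7, -12, 5]
i=6: arr[6] = (-12)-5 = -17 → [9, 0, -2, -6, -7, -12, -17]

[9, 0, -2, -6, -7, -12, -17]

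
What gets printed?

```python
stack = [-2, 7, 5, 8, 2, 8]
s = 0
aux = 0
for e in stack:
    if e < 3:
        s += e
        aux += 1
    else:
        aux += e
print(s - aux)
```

e=-2: <3, s = 0+(-2) = -2; aux=1
e=7: not <3; aux=8
e=5: not <3; aux=13
e=8: not <3; aux=21
e=2: <3, s = (-2)+2 = 0; aux=22
e=8: not <3; aux=30
s-aux = 0-30 = -30

-30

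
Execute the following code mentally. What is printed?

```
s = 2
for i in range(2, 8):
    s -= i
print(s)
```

-25

i=2: s = 2-2 = 0
i=3: s = 0-3 = -3
i=4: s = (-3)-4 = -7
i=5: s = (-7)-5 = -12
i=6: s = (-12)-6 = -18
i=7: s = (-18)-7 = -25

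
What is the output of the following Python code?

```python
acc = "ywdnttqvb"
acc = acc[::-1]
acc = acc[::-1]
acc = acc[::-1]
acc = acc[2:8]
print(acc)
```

reverse → 'bvqttndwy'
reverse → 'ywdnttqvb'
reverse → 'bvqttndwy'
slice [2:8] → 'qttndw'

qttndw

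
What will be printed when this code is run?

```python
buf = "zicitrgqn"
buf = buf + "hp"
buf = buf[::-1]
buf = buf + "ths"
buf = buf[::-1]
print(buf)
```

+ 'hp' → 'zicitrgqnhp'
reverse → 'phnqgrticiz'
+ 'ths' → 'phnqgrticizths'
reverse → 'shtzicitrgqnhp'

shtzicitrgqnhp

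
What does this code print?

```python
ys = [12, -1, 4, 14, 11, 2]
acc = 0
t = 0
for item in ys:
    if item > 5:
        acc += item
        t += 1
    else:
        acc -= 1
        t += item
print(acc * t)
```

item=12: >5, acc = 0+12 = 12; t=1
item=-1: not >5, acc = 12-1 = 11; t=0
item=4: not >5, acc = 11-1 = 10; t=4
item=14: >5, acc = 10+14 = 24; t=5
item=11: >5, acc = 24+11 = 35; t=6
item=2: not >5, acc = 35-1 = 34; t=8
acc*t = 34*8 = 272

272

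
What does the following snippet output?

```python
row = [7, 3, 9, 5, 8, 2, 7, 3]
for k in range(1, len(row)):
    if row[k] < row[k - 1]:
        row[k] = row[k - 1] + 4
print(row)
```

[7, 11, 15, 19, 23, 27, 31, 35]

k=1: 3<7, row[1] = 7+4 = 11 → [7, 11, 9, 5, 8, 2, 7, 3]
k=2: 9<11, row[2] = 11+4 = 15 → [7, 11, 15, 5, 8, 2, 7, 3]
k=3: 5<15, row[3] = 15+4 = 19 → [7, 11, 15, 19, 8, 2, 7, 3]
k=4: 8<19, row[4] = 19+4 = 23 → [7, 11, 15, 19, 23, 2, 7, 3]
k=5: 2<23, row[5] = 23+4 = 27 → [7, 11, 15, 19, 23, 27, 7, 3]
k=6: 7<27, row[6] = 27+4 = 31 → [7, 11, 15, 19, 23, 27, 31, 3]
k=7: 3<31, row[7] = 31+4 = 35 → [7, 11, 15, 19, 23, 27, 31, 35]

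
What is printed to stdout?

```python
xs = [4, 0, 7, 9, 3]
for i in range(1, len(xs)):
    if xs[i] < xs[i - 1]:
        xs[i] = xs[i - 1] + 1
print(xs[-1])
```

10

i=1: 0<4, xs[1] = 4+1 = 5 → [4, 5, 7, 9, 3]
i=2: 7>=5, unchanged → [4, 5, 7, 9, 3]
i=3: 9>=7, unchanged → [4, 5, 7, 9, 3]
i=4: 3<9, xs[4] = 9+1 = 10 → [4, 5, 7, 9, 10]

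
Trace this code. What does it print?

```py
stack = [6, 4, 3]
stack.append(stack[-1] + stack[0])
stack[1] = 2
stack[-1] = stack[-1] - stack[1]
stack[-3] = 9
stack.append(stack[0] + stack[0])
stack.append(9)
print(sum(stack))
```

append stack[-1]+stack[0] = 3+6 = 9 → [6, 4, 3, 9]
stack[1] = 2 → [6, 2, 3, 9]
stack[-1] = stack[-1]-stack[1] = 9-2 = 7 → [6, 2, 3, 7]
stack[-3] = 9 → [6, 9, 3, 7]
append stack[0]+stack[0] = 6+6 = 12 → [6, 9, 3, 7, 12]
append 9 → [6, 9, 3, 7, 12, 9]
sum = 46

46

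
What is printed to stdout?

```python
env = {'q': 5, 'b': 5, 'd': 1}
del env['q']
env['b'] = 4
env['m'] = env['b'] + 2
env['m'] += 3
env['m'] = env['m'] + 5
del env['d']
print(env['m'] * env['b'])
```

56

del 'q' → {'b': 5, 'd': 1}
env['b'] = 4 → {'b': 4, 'd': 1}
env['m'] = env['b']+2 = 6 → {'b': 4, 'd': 1, 'm': 6}
env['m'] = 6+3 = 9 → {'b': 4, 'd': 1, 'm': 9}
env['m'] = env['m']+5 = 14 → {'b': 4, 'd': 1, 'm': 14}
del 'd' → {'b': 4, 'm': 14}
env['m']*env['b'] = 14*4 = 56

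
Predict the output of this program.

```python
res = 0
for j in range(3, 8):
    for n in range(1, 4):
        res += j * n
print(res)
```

j=3,n=1: res = 0+3 = 3
j=3,n=2: res = 3+6 = 9
j=3,n=3: res = 9+9 = 18
j=4,n=1: res = 18+4 = 22
j=4,n=2: res = 22+8 = 30
j=4,n=3: res = 30+12 = 42
j=5,n=1: res = 42+5 = 47
j=5,n=2: res = 47+10 = 57
j=5,n=3: res = 57+15 = 72
j=6,n=1: res = 72+6 = 78
j=6,n=2: res = 78+12 = 90
j=6,n=3: res = 90+18 = 108
j=7,n=1: res = 108+7 = 115
j=7,n=2: res = 115+14 = 129
j=7,n=3: res = 129+21 = 150

150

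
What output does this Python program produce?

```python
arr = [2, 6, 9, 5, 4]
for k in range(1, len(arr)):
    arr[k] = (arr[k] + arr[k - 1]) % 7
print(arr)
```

[2, 1, 3, 1, 5]

k=1: arr[1] = (6+2)%7 = 1 → [2, 1, 9, 5, 4]
k=2: arr[2] = (9+1)%7 = 3 → [2, 1, 3, 5, 4]
k=3: arr[3] = (5+3)%7 = 1 → [2, 1, 3, 1, 4]
k=4: arr[4] = (4+1)%7 = 5 → [2, 1, 3, 1, 5]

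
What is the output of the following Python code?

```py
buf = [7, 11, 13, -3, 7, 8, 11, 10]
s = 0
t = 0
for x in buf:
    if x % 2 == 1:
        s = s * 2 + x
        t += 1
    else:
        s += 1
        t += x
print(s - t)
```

496

x=7: odd, s = 0*2+7 = 7; t=1
x=11: odd, s = 7*2+11 = 25; t=2
x=13: odd, s = 25*2+13 = 63; t=3
x=-3: odd, s = 63*2+(-3) = 123; t=4
x=7: odd, s = 123*2+7 = 253; t=5
x=8: not odd, s = 253+1 = 254; t=13
x=11: odd, s = 254*2+11 = 519; t=14
x=10: not odd, s = 519+1 = 520; t=24
s-t = 520-24 = 496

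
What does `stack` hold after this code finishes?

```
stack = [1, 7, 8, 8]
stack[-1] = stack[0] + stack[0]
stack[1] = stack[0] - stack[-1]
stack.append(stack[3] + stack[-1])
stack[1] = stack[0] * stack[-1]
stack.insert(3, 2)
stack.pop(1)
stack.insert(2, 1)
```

stack[-1] = stack[0]+stack[0] = 1+1 = 2 → [1, 7, 8, 2]
stack[1] = stack[0]-stack[-1] = 1-2 = -1 → [1, -1, 8, 2]
append stack[3]+stack[-1] = 2+2 = 4 → [1, -1, 8, 2, 4]
stack[1] = stack[0]*stack[-1] = 1*4 = 4 → [1, 4, 8, 2, 4]
insert 2 at 3 → [1, 4, 8, 2, 2, 4]
pop(1) removes 4 → [1, 8, 2, 2, 4]
insert 1 at 2 → [1, 8, 1, 2, 2, 4]

[1, 8, 1, 2, 2, 4]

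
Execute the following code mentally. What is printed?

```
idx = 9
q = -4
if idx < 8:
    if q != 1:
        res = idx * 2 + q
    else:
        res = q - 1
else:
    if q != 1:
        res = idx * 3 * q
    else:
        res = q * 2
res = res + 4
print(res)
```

-104

idx=9, q=-4
idx < 8 is False; q != 1 is True
→ res = idx * 3 * q = -108
res = (-108)+4 = -104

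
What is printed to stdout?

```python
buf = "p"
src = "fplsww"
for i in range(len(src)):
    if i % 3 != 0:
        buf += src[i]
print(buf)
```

pplww

i=0: skip
i=1: add 'p' → 'pp'
i=2: add 'l' → 'ppl'
i=3: skip
i=4: add 'w' → 'pplw'
i=5: add 'w' → 'pplww'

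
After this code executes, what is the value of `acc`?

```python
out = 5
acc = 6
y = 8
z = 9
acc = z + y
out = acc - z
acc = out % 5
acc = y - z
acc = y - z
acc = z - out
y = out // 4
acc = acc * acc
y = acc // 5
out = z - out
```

1

acc = 9+8 = 17
out = 17-9 = 8
acc = 8%5 = 3
acc = 8-9 = -1
acc = 8-9 = -1
acc = 9-8 = 1
y = 8//4 = 2
acc = 1*1 = 1
y = 1//5 = 0
out = 9-8 = 1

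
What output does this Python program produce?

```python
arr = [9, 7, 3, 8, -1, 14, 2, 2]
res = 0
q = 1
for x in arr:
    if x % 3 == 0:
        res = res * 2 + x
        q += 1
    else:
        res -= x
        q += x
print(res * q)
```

-630

x=9: %3==0, res = 0*2+9 = 9; q=2
x=7: not %3==0, res = 9-7 = 2; q=9
x=3: %3==0, res = 2*2+3 = 7; q=10
x=8: not %3==0, res = 7-8 = -1; q=18
x=-1: not %3==0, res = (-1)-(-1) = 0; q=17
x=14: not %3==0, res = 0-14 = -14; q=31
x=2: not %3==0, res = (-14)-2 = -16; q=33
x=2: not %3==0, res = (-16)-2 = -18; q=35
res*q = (-18)*35 = -630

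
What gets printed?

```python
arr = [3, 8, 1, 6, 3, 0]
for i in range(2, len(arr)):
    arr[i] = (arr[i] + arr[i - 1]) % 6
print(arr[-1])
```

0

i=2: arr[2] = (1+8)%6 = 3 → [3, 8, 3, 6, 3, 0]
i=3: arr[3] = (6+3)%6 = 3 → [3, 8, 3, 3, 3, 0]
i=4: arr[4] = (3+3)%6 = 0 → [3, 8, 3, 3, 0, 0]
i=5: arr[5] = (0+0)%6 = 0 → [3, 8, 3, 3, 0, 0]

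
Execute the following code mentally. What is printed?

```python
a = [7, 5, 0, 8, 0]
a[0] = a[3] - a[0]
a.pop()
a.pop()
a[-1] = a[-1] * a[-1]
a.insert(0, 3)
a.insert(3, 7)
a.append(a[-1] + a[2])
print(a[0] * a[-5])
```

3

a[0] = a[3]-a[0] = 8-7 = 1 → [1, 5, 0, 8, 0]
pop() removes 0 → [1, 5, 0, 8]
pop() removes 8 → [1, 5, 0]
a[-1] = a[-1]*a[-1] = 0*0 = 0 → [1, 5, 0]
insert 3 at 0 → [3, 1, 5, 0]
insert 7 at 3 → [3, 1, 5, 7, 0]
append a[-1]+a[2] = 0+5 = 5 → [3, 1, 5, 7, 0, 5]
a[0]*a[-5] = 3*1 = 3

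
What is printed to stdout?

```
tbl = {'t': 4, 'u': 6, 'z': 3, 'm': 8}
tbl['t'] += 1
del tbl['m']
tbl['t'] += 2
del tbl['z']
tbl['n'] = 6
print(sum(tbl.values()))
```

tbl['t'] = 4+1 = 5 → {'t': 5, 'u': 6, 'z': 3, 'm': 8}
del 'm' → {'t': 5, 'u': 6, 'z': 3}
tbl['t'] = 5+2 = 7 → {'t': 7, 'u': 6, 'z': 3}
del 'z' → {'t': 7, 'u': 6}
tbl['n'] = 6 → {'t': 7, 'u': 6, 'n': 6}
sum of values = 19

19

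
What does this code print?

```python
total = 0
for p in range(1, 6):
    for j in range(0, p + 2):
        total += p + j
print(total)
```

140

p=1,j=0: total = 0+1 = 1
p=1,j=1: total = 1+2 = 3
p=1,j=2: total = 3+3 = 6
p=2,j=0: total = 6+2 = 8
p=2,j=1: total = 8+3 = 11
p=2,j=2: total = 11+4 = 15
p=2,j=3: total = 15+5 = 20
p=3,j=0: total = 20+3 = 23
p=3,j=1: total = 23+4 = 27
p=3,j=2: total = 27+5 = 32
p=3,j=3: total = 32+6 = 38
p=3,j=4: total = 38+7 = 45
p=4,j=0: total = 45+4 = 49
p=4,j=1: total = 49+5 = 54
p=4,j=2: total = 54+6 = 60
p=4,j=3: total = 60+7 = 67
p=4,j=4: total = 67+8 = 75
p=4,j=5: total = 75+9 = 84
p=5,j=0: total = 84+5 = 89
p=5,j=1: total = 89+6 = 95
p=5,j=2: total = 95+7 = 102
p=5,j=3: total = 102+8 = 110
p=5,j=4: total = 110+9 = 119
p=5,j=5: total = 119+10 = 129
p=5,j=6: total = 129+11 = 140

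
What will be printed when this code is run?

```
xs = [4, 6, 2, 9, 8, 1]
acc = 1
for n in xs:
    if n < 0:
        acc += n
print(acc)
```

1

n=4: not <0
n=6: not <0
n=2: not <0
n=9: not <0
n=8: not <0
n=1: not <0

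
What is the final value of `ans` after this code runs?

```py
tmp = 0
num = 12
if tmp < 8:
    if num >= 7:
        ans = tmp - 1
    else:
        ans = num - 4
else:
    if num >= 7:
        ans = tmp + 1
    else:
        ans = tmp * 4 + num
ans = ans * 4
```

tmp=0, num=12
tmp < 8 is True; num >= 7 is True
→ ans = tmp - 1 = -1
ans = (-1)*4 = -4

-4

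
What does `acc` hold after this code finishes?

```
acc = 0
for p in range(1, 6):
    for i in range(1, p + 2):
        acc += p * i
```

p=1,i=1: acc = 0+1 = 1
p=1,i=2: acc = 1+2 = 3
p=2,i=1: acc = 3+2 = 5
p=2,i=2: acc = 5+4 = 9
p=2,i=3: acc = 9+6 = 15
p=3,i=1: acc = 15+3 = 18
p=3,i=2: acc = 18+6 = 24
p=3,i=3: acc = 24+9 = 33
p=3,i=4: acc = 33+12 = 45
p=4,i=1: acc = 45+4 = 49
p=4,i=2: acc = 49+8 = 57
p=4,i=3: acc = 57+12 = 69
p=4,i=4: acc = 69+16 = 85
p=4,i=5: acc = 85+20 = 105
p=5,i=1: acc = 105+5 = 110
p=5,i=2: acc = 110+10 = 120
p=5,i=3: acc = 120+15 = 135
p=5,i=4: acc = 135+20 = 155
p=5,i=5: acc = 155+25 = 180
p=5,i=6: acc = 180+30 = 210

210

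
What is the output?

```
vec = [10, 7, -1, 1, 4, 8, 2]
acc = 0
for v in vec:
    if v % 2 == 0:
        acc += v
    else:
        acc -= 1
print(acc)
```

21

v=10: even, acc = 0+10 = 10
v=7: not even, acc = 10-1 = 9
v=-1: not even, acc = 9-1 = 8
v=1: not even, acc = 8-1 = 7
v=4: even, acc = 7+4 = 11
v=8: even, acc = 11+8 = 19
v=2: even, acc = 19+2 = 21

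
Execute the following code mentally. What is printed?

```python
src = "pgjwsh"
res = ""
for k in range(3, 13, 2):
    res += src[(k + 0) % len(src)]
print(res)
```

whgwh

k=3: add src[3]='w' → 'w'
k=5: add src[5]='h' → 'wh'
k=7: add src[1]='g' → 'whg'
k=9: add src[3]='w' → 'whgw'
k=11: add src[5]='h' → 'whgwh'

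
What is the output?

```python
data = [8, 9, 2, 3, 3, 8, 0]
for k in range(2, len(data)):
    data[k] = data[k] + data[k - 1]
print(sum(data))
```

k=2: data[2] = 2+9 = 11 → [8, 9, 11, 3, 3, 8, 0]
k=3: data[3] = 3+11 = 14 → [8, 9, 11, 14, 3, 8, 0]
k=4: data[4] = 3+14 = 17 → [8, 9, 11, 14, 17, 8, 0]
k=5: data[5] = 8+17 = 25 → [8, 9, 11, 14, 17, 25, 0]
k=6: data[6] = 0+25 = 25 → [8, 9, 11, 14, 17, 25, 25]
sum = 109

109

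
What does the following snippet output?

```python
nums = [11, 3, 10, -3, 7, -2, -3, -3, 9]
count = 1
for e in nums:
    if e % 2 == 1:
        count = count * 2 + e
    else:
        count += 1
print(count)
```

e=11: odd, count = 1*2+11 = 13
e=3: odd, count = 13*2+3 = 29
e=10: not odd, count = 29+1 = 30
e=-3: odd, count = 30*2+(-3) = 57
e=7: odd, count = 57*2+7 = 121
e=-2: not odd, count = 121+1 = 122
e=-3: odd, count = 122*2+(-3) = 241
e=-3: odd, count = 241*2+(-3) = 479
e=9: odd, count = 479*2+9 = 967

967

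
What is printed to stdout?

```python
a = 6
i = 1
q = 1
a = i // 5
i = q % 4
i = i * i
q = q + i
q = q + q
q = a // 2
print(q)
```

a = 1//5 = 0
i = 1%4 = 1
i = 1*1 = 1
q = 1+1 = 2
q = 2+2 = 4
q = 0//2 = 0

0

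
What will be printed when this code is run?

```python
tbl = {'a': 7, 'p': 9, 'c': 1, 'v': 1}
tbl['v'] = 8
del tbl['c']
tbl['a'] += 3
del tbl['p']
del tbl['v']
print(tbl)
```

tbl['v'] = 8 → {'a': 7, 'p': 9, 'c': 1, 'v': 8}
del 'c' → {'a': 7, 'p': 9, 'v': 8}
tbl['a'] = 7+3 = 10 → {'a': 10, 'p': 9, 'v': 8}
del 'p' → {'a': 10, 'v': 8}
del 'v' → {'a': 10}

{'a': 10}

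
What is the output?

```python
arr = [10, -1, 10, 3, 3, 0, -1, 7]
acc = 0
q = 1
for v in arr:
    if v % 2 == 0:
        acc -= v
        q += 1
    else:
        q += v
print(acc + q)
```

-5

v=10: even, acc = 0-10 = -10; q=2
v=-1: not even; q=1
v=10: even, acc = (-10)-10 = -20; q=2
v=3: not even; q=5
v=3: not even; q=8
v=0: even, acc = (-20)-0 = -20; q=9
v=-1: not even; q=8
v=7: not even; q=15
acc+q = (-20)+15 = -5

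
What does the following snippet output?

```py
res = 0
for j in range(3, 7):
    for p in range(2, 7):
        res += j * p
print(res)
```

j=3,p=2: res = 0+6 = 6
j=3,p=3: res = 6+9 = 15
j=3,p=4: res = 15+12 = 27
j=3,p=5: res = 27+15 = 42
j=3,p=6: res = 42+18 = 60
j=4,p=2: res = 60+8 = 68
j=4,p=3: res = 68+12 = 80
j=4,p=4: res = 80+16 = 96
j=4,p=5: res = 96+20 = 116
j=4,p=6: res = 116+24 = 140
j=5,p=2: res = 140+10 = 150
j=5,p=3: res = 150+15 = 165
j=5,p=4: res = 165+20 = 185
j=5,p=5: res = 185+25 = 210
j=5,p=6: res = 210+30 = 240
j=6,p=2: res = 240+12 = 252
j=6,p=3: res = 252+18 = 270
j=6,p=4: res = 270+24 = 294
j=6,p=5: res = 294+30 = 324
j=6,p=6: res = 324+36 = 360

360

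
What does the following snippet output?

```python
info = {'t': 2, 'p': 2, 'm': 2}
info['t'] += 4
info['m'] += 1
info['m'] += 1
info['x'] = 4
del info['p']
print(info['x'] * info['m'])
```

16

info['t'] = 2+4 = 6 → {'t': 6, 'p': 2, 'm': 2}
info['m'] = 2+1 = 3 → {'t': 6, 'p': 2, 'm': 3}
info['m'] = 3+1 = 4 → {'t': 6, 'p': 2, 'm': 4}
info['x'] = 4 → {'t': 6, 'p': 2, 'm': 4, 'x': 4}
del 'p' → {'t': 6, 'm': 4, 'x': 4}
info['x']*info['m'] = 4*4 = 16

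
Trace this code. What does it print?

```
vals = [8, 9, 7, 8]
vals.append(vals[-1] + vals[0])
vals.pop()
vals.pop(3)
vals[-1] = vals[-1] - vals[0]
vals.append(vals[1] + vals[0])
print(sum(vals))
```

append vals[-1]+vals[0] = 8+8 = 16 → [8, 9, 7, 8, 16]
pop() removes 16 → [8, 9, 7, 8]
pop(3) removes 8 → [8, 9, 7]
vals[-1] = vals[-1]-vals[0] = 7-8 = -1 → [8, 9, -1]
append vals[1]+vals[0] = 9+8 = 17 → [8, 9, -1, 17]
sum = 33

33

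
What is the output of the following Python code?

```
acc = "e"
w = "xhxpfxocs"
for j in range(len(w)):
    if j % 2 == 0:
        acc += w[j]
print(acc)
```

j=0: add 'x' → 'ex'
j=1: skip
j=2: add 'x' → 'exx'
j=3: skip
j=4: add 'f' → 'exxf'
j=5: skip
j=6: add 'o' → 'exxfo'
j=7: skip
j=8: add 's' → 'exxfos'

exxfos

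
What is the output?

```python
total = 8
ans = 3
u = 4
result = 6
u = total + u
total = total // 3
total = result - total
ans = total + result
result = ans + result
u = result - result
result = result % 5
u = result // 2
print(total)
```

4

u = 8+4 = 12
total = 8//3 = 2
total = 6-2 = 4
ans = 4+6 = 10
result = 10+6 = 16
u = 16-16 = 0
result = 16%5 = 1
u = 1//2 = 0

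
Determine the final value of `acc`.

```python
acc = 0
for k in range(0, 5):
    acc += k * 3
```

30

k=0: acc = 0+0*3 = 0
k=1: acc = 0+1*3 = 3
k=2: acc = 3+2*3 = 9
k=3: acc = 9+3*3 = 18
k=4: acc = 18+4*3 = 30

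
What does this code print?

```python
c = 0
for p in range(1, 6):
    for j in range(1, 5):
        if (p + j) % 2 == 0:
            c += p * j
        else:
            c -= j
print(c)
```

p=1,j=1: even sum, c = 0+1 = 1
p=1,j=2: odd sum, c = 1-2 = -1
p=1,j=3: even sum, c = (-1)+3 = 2
p=1,j=4: odd sum, c = 2-4 = -2
p=2,j=1: odd sum, c = (-2)-1 = -3
p=2,j=2: even sum, c = (-3)+4 = 1
p=2,j=3: odd sum, c = 1-3 = -2
p=2,j=4: even sum, c = (-2)+8 = 6
p=3,j=1: even sum, c = 6+3 = 9
p=3,j=2: odd sum, c = 9-2 = 7
p=3,j=3: even sum, c = 7+9 = 16
p=3,j=4: odd sum, c = 16-4 = 12
p=4,j=1: odd sum, c = 12-1 = 11
p=4,j=2: even sum, c = 11+8 = 19
p=4,j=3: odd sum, c = 19-3 = 16
p=4,j=4: even sum, c = 16+16 = 32
p=5,j=1: even sum, c = 32+5 = 37
p=5,j=2: odd sum, c = 37-2 = 35
p=5,j=3: even sum, c = 35+15 = 50
p=5,j=4: odd sum, c = 50-4 = 46

46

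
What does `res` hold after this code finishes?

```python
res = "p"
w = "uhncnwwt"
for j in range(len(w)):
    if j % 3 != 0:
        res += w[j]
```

'phnnwt'

j=0: skip
j=1: add 'h' → 'ph'
j=2: add 'n' → 'phn'
j=3: skip
j=4: add 'n' → 'phnn'
j=5: add 'w' → 'phnnw'
j=6: skip
j=7: add 't' → 'phnnwt'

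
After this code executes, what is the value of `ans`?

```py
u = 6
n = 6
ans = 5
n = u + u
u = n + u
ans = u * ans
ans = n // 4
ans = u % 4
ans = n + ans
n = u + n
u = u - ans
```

n = 6+6 = 12
u = 12+6 = 18
ans = 18*5 = 90
ans = 12//4 = 3
ans = 18%4 = 2
ans = 12+2 = 14
n = 18+12 = 30
u = 18-14 = 4

14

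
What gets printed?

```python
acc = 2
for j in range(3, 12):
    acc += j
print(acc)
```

j=3: acc = 2+3 = 5
j=4: acc = 5+4 = 9
j=5: acc = 9+5 = 14
j=6: acc = 14+6 = 20
j=7: acc = 20+7 = 27
j=8: acc = 27+8 = 35
j=9: acc = 35+9 = 44
j=10: acc = 44+10 = 54
j=11: acc = 54+11 = 65

65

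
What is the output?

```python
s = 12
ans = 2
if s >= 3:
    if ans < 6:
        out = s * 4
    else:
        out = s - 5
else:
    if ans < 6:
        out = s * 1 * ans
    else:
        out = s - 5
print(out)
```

48

s=12, ans=2
s >= 3 is True; ans < 6 is True
→ out = s * 4 = 48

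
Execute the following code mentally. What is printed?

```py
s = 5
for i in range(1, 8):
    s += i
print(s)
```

i=1: s = 5+1 = 6
i=2: s = 6+2 = 8
i=3: s = 8+3 = 11
i=4: s = 11+4 = 15
i=5: s = 15+5 = 20
i=6: s = 20+6 = 26
i=7: s = 26+7 = 33

33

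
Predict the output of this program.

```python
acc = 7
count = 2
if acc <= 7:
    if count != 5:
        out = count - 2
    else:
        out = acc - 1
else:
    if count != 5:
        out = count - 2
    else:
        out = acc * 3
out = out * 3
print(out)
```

acc=7, count=2
acc <= 7 is True; count != 5 is True
→ out = count - 2 = 0
out = 0*3 = 0

0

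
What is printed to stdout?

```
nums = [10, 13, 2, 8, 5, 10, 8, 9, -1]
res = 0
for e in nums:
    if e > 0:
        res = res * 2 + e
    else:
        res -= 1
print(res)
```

e=10: >0, res = 0*2+10 = 10
e=13: >0, res = 10*2+13 = 33
e=2: >0, res = 33*2+2 = 68
e=8: >0, res = 68*2+8 = 144
e=5: >0, res = 144*2+5 = 293
e=10: >0, res = 293*2+10 = 596
e=8: >0, res = 596*2+8 = 1200
e=9: >0, res = 1200*2+9 = 2409
e=-1: not >0, res = 2409-1 = 2408

2408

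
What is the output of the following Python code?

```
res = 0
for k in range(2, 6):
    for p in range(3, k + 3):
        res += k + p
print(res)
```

116

k=2,p=3: res = 0+5 = 5
k=2,p=4: res = 5+6 = 11
k=3,p=3: res = 11+6 = 17
k=3,p=4: res = 17+7 = 24
k=3,p=5: res = 24+8 = 32
k=4,p=3: res = 32+7 = 39
k=4,p=4: res = 39+8 = 47
k=4,p=5: res = 47+9 = 56
k=4,p=6: res = 56+10 = 66
k=5,p=3: res = 66+8 = 74
k=5,p=4: res = 74+9 = 83
k=5,p=5: res = 83+10 = 93
k=5,p=6: res = 93+11 = 104
k=5,p=7: res = 104+12 = 116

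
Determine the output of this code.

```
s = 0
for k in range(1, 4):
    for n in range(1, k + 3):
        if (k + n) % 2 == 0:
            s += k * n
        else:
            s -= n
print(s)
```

k=1,n=1: even sum, s = 0+1 = 1
k=1,n=2: odd sum, s = 1-2 = -1
k=1,n=3: even sum, s = (-1)+3 = 2
k=2,n=1: odd sum, s = 2-1 = 1
k=2,n=2: even sum, s = 1+4 = 5
k=2,n=3: odd sum, s = 5-3 = 2
k=2,n=4: even sum, s = 2+8 = 10
k=3,n=1: even sum, s = 10+3 = 13
k=3,n=2: odd sum, s = 13-2 = 11
k=3,n=3: even sum, s = 11+9 = 20
k=3,n=4: odd sum, s = 20-4 = 16
k=3,n=5: even sum, s = 16+15 = 31

31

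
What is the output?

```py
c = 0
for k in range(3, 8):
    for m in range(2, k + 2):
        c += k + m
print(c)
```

240

k=3,m=2: c = 0+5 = 5
k=3,m=3: c = 5+6 = 11
k=3,m=4: c = 11+7 = 18
k=4,m=2: c = 18+6 = 24
k=4,m=3: c = 24+7 = 31
k=4,m=4: c = 31+8 = 39
k=4,m=5: c = 39+9 = 48
k=5,m=2: c = 48+7 = 55
k=5,m=3: c = 55+8 = 63
k=5,m=4: c = 63+9 = 72
k=5,m=5: c = 72+10 = 82
k=5,m=6: c = 82+11 = 93
k=6,m=2: c = 93+8 = 101
k=6,m=3: c = 101+9 = 110
k=6,m=4: c = 110+10 = 120
k=6,m=5: c = 120+11 = 131
k=6,m=6: c = 131+12 = 143
k=6,m=7: c = 143+13 = 156
k=7,m=2: c = 156+9 = 165
k=7,m=3: c = 165+10 = 175
k=7,m=4: c = 175+11 = 186
k=7,m=5: c = 186+12 = 198
k=7,m=6: c = 198+13 = 211
k=7,m=7: c = 211+14 = 225
k=7,m=8: c = 225+15 = 240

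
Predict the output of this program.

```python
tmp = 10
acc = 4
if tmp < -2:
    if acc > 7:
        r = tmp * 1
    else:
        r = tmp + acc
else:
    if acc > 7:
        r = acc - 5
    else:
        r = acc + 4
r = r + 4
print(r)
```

tmp=10, acc=4
tmp < -2 is False; acc > 7 is False
→ r = acc + 4 = 8
r = 8+4 = 12

12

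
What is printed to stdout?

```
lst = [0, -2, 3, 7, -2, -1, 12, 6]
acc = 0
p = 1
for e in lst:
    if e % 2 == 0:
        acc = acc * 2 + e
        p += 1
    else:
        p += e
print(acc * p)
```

90

e=0: even, acc = 0*2+0 = 0; p=2
e=-2: even, acc = 0*2+(-2) = -2; p=3
e=3: not even; p=6
e=7: not even; p=13
e=-2: even, acc = (-2)*2+(-2) = -6; p=14
e=-1: not even; p=13
e=12: even, acc = (-6)*2+12 = 0; p=14
e=6: even, acc = 0*2+6 = 6; p=15
acc*p = 6*15 = 90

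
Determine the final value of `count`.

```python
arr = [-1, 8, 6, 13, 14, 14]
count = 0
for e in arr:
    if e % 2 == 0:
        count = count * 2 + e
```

130

e=-1: not even
e=8: even, count = 0*2+8 = 8
e=6: even, count = 8*2+6 = 22
e=13: not even
e=14: even, count = 22*2+14 = 58
e=14: even, count = 58*2+14 = 130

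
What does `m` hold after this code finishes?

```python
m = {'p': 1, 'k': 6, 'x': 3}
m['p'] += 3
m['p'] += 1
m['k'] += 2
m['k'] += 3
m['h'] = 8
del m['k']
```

m['p'] = 1+3 = 4 → {'p': 4, 'k': 6, 'x': 3}
m['p'] = 4+1 = 5 → {'p': 5, 'k': 6, 'x': 3}
m['k'] = 6+2 = 8 → {'p': 5, 'k': 8, 'x': 3}
m['k'] = 8+3 = 11 → {'p': 5, 'k': 11, 'x': 3}
m['h'] = 8 → {'p': 5, 'k': 11, 'x': 3, 'h': 8}
del 'k' → {'p': 5, 'x': 3, 'h': 8}

{'p': 5, 'x': 3, 'h': 8}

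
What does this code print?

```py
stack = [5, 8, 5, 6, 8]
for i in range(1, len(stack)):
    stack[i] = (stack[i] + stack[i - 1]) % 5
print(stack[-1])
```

i=1: stack[1] = (8+5)%5 = 3 → [5, 3, 5, 6, 8]
i=2: stack[2] = (5+3)%5 = 3 → [5, 3, 3, 6, 8]
i=3: stack[3] = (6+3)%5 = 4 → [5, 3, 3, 4, 8]
i=4: stack[4] = (8+4)%5 = 2 → [5, 3, 3, 4, 2]

2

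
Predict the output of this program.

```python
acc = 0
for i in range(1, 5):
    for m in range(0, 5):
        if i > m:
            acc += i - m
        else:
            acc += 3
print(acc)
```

50

i=1,m=0: 1>0, acc = 0+1 = 1
i=1,m=1: not 1>1, acc = 1+3 = 4
i=1,m=2: not 1>2, acc = 4+3 = 7
i=1,m=3: not 1>3, acc = 7+3 = 10
i=1,m=4: not 1>4, acc = 10+3 = 13
i=2,m=0: 2>0, acc = 13+2 = 15
i=2,m=1: 2>1, acc = 15+1 = 16
i=2,m=2: not 2>2, acc = 16+3 = 19
i=2,m=3: not 2>3, acc = 19+3 = 22
i=2,m=4: not 2>4, acc = 22+3 = 25
i=3,m=0: 3>0, acc = 25+3 = 28
i=3,m=1: 3>1, acc = 28+2 = 30
i=3,m=2: 3>2, acc = 30+1 = 31
i=3,m=3: not 3>3, acc = 31+3 = 34
i=3,m=4: not 3>4, acc = 34+3 = 37
i=4,m=0: 4>0, acc = 37+4 = 41
i=4,m=1: 4>1, acc = 41+3 = 44
i=4,m=2: 4>2, acc = 44+2 = 46
i=4,m=3: 4>3, acc = 46+1 = 47
i=4,m=4: not 4>4, acc = 47+3 = 50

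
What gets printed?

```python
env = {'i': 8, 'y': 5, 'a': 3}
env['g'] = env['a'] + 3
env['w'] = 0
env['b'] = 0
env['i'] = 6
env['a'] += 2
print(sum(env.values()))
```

22

env['g'] = env['a']+3 = 6 → {'i': 8, 'y': 5, 'a': 3, 'g': 6}
env['w'] = 0 → {'i': 8, 'y': 5, 'a': 3, 'g': 6, 'w': 0}
env['b'] = 0 → {'i': 8, 'y': 5, 'a': 3, 'g': 6, 'w': 0, 'b': 0}
env['i'] = 6 → {'i': 6, 'y': 5, 'a': 3, 'g': 6, 'w': 0, 'b': 0}
env['a'] = 3+2 = 5 → {'i': 6, 'y': 5, 'a': 5, 'g': 6, 'w': 0, 'b': 0}
sum of values = 22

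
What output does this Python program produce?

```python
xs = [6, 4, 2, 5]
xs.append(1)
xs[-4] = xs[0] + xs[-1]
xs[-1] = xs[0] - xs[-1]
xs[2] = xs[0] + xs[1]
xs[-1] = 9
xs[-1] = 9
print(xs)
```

append 1 → [6, 4, 2, 5, 1]
xs[-4] = xs[0]+xs[-1] = 6+1 = 7 → [6, 7, 2, 5, 1]
xs[-1] = xs[0]-xs[-1] = 6-1 = 5 → [6, 7, 2, 5, 5]
xs[2] = xs[0]+xs[1] = 6+7 = 13 → [6, 7, 13, 5, 5]
xs[-1] = 9 → [6, 7, 13, 5, 9]
xs[-1] = 9 → [6, 7, 13, 5, 9]

[6, 7, 13, 5, 9]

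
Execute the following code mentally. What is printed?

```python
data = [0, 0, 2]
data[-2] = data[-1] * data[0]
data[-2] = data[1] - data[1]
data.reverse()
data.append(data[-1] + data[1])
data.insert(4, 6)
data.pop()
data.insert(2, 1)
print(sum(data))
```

3

data[-2] = data[-1]*data[0] = 2*0 = 0 → [0, 0, 2]
data[-2] = data[1]-data[1] = 0-0 = 0 → [0, 0, 2]
reverse → [2, 0, 0]
append data[-1]+data[1] = 0+0 = 0 → [2, 0, 0, 0]
insert 6 at 4 → [2, 0, 0, 0, 6]
pop() removes 6 → [2, 0, 0, 0]
insert 1 at 2 → [2, 0, 1, 0, 0]
sum = 3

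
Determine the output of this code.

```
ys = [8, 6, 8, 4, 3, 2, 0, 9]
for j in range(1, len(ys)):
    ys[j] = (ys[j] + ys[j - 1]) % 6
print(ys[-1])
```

j=1: ys[1] = (6+8)%6 = 2 → [8, 2, 8, 4, 3, 2, 0, 9]
j=2: ys[2] = (8+2)%6 = 4 → [8, 2, 4, 4, 3, 2, 0, 9]
j=3: ys[3] = (4+4)%6 = 2 → [8, 2, 4, 2, 3, 2, 0, 9]
j=4: ys[4] = (3+2)%6 = 5 → [8, 2, 4, 2, 5, 2, 0, 9]
j=5: ys[5] = (2+5)%6 = 1 → [8, 2, 4, 2, 5, 1, 0, 9]
j=6: ys[6] = (0+1)%6 = 1 → [8, 2, 4, 2, 5, 1, 1, 9]
j=7: ys[7] = (9+1)%6 = 4 → [8, 2, 4, 2, 5, 1, 1, 4]

4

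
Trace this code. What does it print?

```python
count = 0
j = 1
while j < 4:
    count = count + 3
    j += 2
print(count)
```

j=1: count = 0+3 = 3
j=3: count = 3+3 = 6

6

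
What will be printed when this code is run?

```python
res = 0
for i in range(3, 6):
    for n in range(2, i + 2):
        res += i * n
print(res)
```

183

i=3,n=2: res = 0+6 = 6
i=3,n=3: res = 6+9 = 15
i=3,n=4: res = 15+12 = 27
i=4,n=2: res = 27+8 = 35
i=4,n=3: res = 35+12 = 47
i=4,n=4: res = 47+16 = 63
i=4,n=5: res = 63+20 = 83
i=5,n=2: res = 83+10 = 93
i=5,n=3: res = 93+15 = 108
i=5,n=4: res = 108+20 = 128
i=5,n=5: res = 128+25 = 153
i=5,n=6: res = 153+30 = 183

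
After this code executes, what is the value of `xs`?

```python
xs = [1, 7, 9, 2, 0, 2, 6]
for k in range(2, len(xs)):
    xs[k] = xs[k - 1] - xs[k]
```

[1, 7, -2, -4, -4, -6, -12]

k=2: xs[2] = 7-9 = -2 → [1, 7, -2, 2, 0, 2, 6]
k=3: xs[3] = (-2)-2 = -4 → [1, 7, -2, -4, 0, 2, 6]
k=4: xs[4] = (-4)-0 = -4 → [1, 7, -2, -4, -4, 2, 6]
k=5: xs[5] = (-4)-2 = -6 → [1, 7, -2, -4, -4, -6, 6]
k=6: xs[6] = (-6)-6 = -12 → [1, 7, -2, -4, -4, -6, -12]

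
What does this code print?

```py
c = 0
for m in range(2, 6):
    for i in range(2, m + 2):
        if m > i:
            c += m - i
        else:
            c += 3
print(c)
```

34

m=2,i=2: not 2>2, c = 0+3 = 3
m=2,i=3: not 2>3, c = 3+3 = 6
m=3,i=2: 3>2, c = 6+1 = 7
m=3,i=3: not 3>3, c = 7+3 = 10
m=3,i=4: not 3>4, c = 10+3 = 13
m=4,i=2: 4>2, c = 13+2 = 15
m=4,i=3: 4>3, c = 15+1 = 16
m=4,i=4: not 4>4, c = 16+3 = 19
m=4,i=5: not 4>5, c = 19+3 = 22
m=5,i=2: 5>2, c = 22+3 = 25
m=5,i=3: 5>3, c = 25+2 = 27
m=5,i=4: 5>4, c = 27+1 = 28
m=5,i=5: not 5>5, c = 28+3 = 31
m=5,i=6: not 5>6, c = 31+3 = 34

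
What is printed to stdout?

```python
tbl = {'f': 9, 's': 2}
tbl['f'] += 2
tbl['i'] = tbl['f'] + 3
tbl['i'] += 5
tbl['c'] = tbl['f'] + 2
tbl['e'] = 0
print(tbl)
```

tbl['f'] = 9+2 = 11 → {'f': 11, 's': 2}
tbl['i'] = tbl['f']+3 = 14 → {'f': 11, 's': 2, 'i': 14}
tbl['i'] = 14+5 = 19 → {'f': 11, 's': 2, 'i': 19}
tbl['c'] = tbl['f']+2 = 13 → {'f': 11, 's': 2, 'i': 19, 'c': 13}
tbl['e'] = 0 → {'f': 11, 's': 2, 'i': 19, 'c': 13, 'e': 0}

{'f': 11, 's': 2, 'i': 19, 'c': 13, 'e': 0}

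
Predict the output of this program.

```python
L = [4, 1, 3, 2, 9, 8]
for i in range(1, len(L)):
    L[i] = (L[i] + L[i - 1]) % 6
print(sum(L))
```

19

i=1: L[1] = (1+4)%6 = 5 → [4, 5, 3, 2, 9, 8]
i=2: L[2] = (3+5)%6 = 2 → [4, 5, 2, 2, 9, 8]
i=3: L[3] = (2+2)%6 = 4 → [4, 5, 2, 4, 9, 8]
i=4: L[4] = (9+4)%6 = 1 → [4, 5, 2, 4, 1, 8]
i=5: L[5] = (8+1)%6 = 3 → [4, 5, 2, 4, 1, 3]
sum = 19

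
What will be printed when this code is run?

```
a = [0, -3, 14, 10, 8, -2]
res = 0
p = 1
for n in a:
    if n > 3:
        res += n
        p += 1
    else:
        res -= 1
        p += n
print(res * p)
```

-29

n=0: not >3, res = 0-1 = -1; p=1
n=-3: not >3, res = (-1)-1 = -2; p=-2
n=14: >3, res = (-2)+14 = 12; p=-1
n=10: >3, res = 12+10 = 22; p=0
n=8: >3, res = 22+8 = 30; p=1
n=-2: not >3, res = 30-1 = 29; p=-1
res*p = 29*(-1) = -29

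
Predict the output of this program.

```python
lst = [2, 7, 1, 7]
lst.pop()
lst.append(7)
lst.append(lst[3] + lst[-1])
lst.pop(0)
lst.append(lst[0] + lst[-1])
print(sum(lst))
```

pop() removes 7 → [2, 7, 1]
append 7 → [2, 7, 1, 7]
append lst[3]+lst[-1] = 7+7 = 14 → [2, 7, 1, 7, 14]
pop(0) removes 2 → [7, 1, 7, 14]
append lst[0]+lst[-1] = 7+14 = 21 → [7, 1, 7, 14, 21]
sum = 50

50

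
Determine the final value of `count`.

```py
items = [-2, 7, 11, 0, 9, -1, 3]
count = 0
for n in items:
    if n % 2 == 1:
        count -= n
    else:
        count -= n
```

-27

n=-2: not odd, count = 0-(-2) = 2
n=7: odd, count = 2-7 = -5
n=11: odd, count = (-5)-11 = -16
n=0: not odd, count = (-16)-0 = -16
n=9: odd, count = (-16)-9 = -25
n=-1: odd, count = (-25)-(-1) = -24
n=3: odd, count = (-24)-3 = -27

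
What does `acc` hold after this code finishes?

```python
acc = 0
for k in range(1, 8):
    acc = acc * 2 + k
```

247

k=1: acc = 0*2+1 = 1
k=2: acc = 1*2+2 = 4
k=3: acc = 4*2+3 = 11
k=4: acc = 11*2+4 = 26
k=5: acc = 26*2+5 = 57
k=6: acc = 57*2+6 = 120
k=7: acc = 120*2+7 = 247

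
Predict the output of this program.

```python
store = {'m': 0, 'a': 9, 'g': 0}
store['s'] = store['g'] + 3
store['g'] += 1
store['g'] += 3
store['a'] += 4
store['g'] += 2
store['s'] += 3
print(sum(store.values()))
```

25

store['s'] = store['g']+3 = 3 → {'m': 0, 'a': 9, 'g': 0, 's': 3}
store['g'] = 0+1 = 1 → {'m': 0, 'a': 9, 'g': 1, 's': 3}
store['g'] = 1+3 = 4 → {'m': 0, 'a': 9, 'g': 4, 's': 3}
store['a'] = 9+4 = 13 → {'m': 0, 'a': 13, 'g': 4, 's': 3}
store['g'] = 4+2 = 6 → {'m': 0, 'a': 13, 'g': 6, 's': 3}
store['s'] = 3+3 = 6 → {'m': 0, 'a': 13, 'g': 6, 's': 6}
sum of values = 25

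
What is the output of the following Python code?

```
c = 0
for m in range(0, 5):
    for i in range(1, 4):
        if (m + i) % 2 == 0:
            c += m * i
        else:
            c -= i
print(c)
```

m=0,i=1: odd sum, c = 0-1 = -1
m=0,i=2: even sum, c = (-1)+0 = -1
m=0,i=3: odd sum, c = (-1)-3 = -4
m=1,i=1: even sum, c = (-4)+1 = -3
m=1,i=2: odd sum, c = (-3)-2 = -5
m=1,i=3: even sum, c = (-5)+3 = -2
m=2,i=1: odd sum, c = (-2)-1 = -3
m=2,i=2: even sum, c = (-3)+4 = 1
m=2,i=3: odd sum, c = 1-3 = -2
m=3,i=1: even sum, c = (-2)+3 = 1
m=3,i=2: odd sum, c = 1-2 = -1
m=3,i=3: even sum, c = (-1)+9 = 8
m=4,i=1: odd sum, c = 8-1 = 7
m=4,i=2: even sum, c = 7+8 = 15
m=4,i=3: odd sum, c = 15-3 = 12

12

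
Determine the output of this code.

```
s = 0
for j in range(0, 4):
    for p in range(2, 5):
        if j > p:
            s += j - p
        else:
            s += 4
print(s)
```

45

j=0,p=2: not 0>2, s = 0+4 = 4
j=0,p=3: not 0>3, s = 4+4 = 8
j=0,p=4: not 0>4, s = 8+4 = 12
j=1,p=2: not 1>2, s = 12+4 = 16
j=1,p=3: not 1>3, s = 16+4 = 20
j=1,p=4: not 1>4, s = 20+4 = 24
j=2,p=2: not 2>2, s = 24+4 = 28
j=2,p=3: not 2>3, s = 28+4 = 32
j=2,p=4: not 2>4, s = 32+4 = 36
j=3,p=2: 3>2, s = 36+1 = 37
j=3,p=3: not 3>3, s = 37+4 = 41
j=3,p=4: not 3>4, s = 41+4 = 45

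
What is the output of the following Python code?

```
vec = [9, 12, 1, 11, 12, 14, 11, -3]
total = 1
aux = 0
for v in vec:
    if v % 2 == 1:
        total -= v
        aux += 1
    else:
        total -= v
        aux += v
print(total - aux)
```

v=9: odd, total = 1-9 = -8; aux=1
v=12: not odd, total = (-8)-12 = -20; aux=13
v=1: odd, total = (-20)-1 = -21; aux=14
v=11: odd, total = (-21)-11 = -32; aux=15
v=12: not odd, total = (-32)-12 = -44; aux=27
v=14: not odd, total = (-44)-14 = -58; aux=41
v=11: odd, total = (-58)-11 = -69; aux=42
v=-3: odd, total = (-69)-(-3) = -66; aux=43
total-aux = (-66)-43 = -109

-109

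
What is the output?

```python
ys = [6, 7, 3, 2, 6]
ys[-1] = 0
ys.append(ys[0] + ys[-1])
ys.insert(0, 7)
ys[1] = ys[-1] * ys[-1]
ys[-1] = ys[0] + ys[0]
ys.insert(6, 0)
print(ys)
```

ys[-1] = 0 → [6, 7, 3, 2, 0]
append ys[0]+ys[-1] = 6+0 = 6 → [6, 7, 3, 2, 0, 6]
insert 7 at 0 → [7, 6, 7, 3, 2, 0, 6]
ys[1] = ys[-1]*ys[-1] = 6*6 = 36 → [7, 36, 7, 3, 2, 0, 6]
ys[-1] = ys[0]+ys[0] = 7+7 = 14 → [7, 36, 7, 3, 2, 0, 14]
insert 0 at 6 → [7, 36, 7, 3, 2, 0, 0, 14]

[7, 36, 7, 3, 2, 0, 0, 14]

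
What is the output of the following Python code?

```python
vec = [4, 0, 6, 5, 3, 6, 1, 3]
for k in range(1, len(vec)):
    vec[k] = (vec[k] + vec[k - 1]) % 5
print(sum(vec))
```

18

k=1: vec[1] = (0+4)%5 = 4 → [4, 4, 6, 5, 3, 6, 1, 3]
k=2: vec[2] = (6+4)%5 = 0 → [4, 4, 0, 5, 3, 6, 1, 3]
k=3: vec[3] = (5+0)%5 = 0 → [4, 4, 0, 0, 3, 6, 1, 3]
k=4: vec[4] = (3+0)%5 = 3 → [4, 4, 0, 0, 3, 6, 1, 3]
k=5: vec[5] = (6+3)%5 = 4 → [4, 4, 0, 0, 3, 4, 1, 3]
k=6: vec[6] = (1+4)%5 = 0 → [4, 4, 0, 0, 3, 4, 0, 3]
k=7: vec[7] = (3+0)%5 = 3 → [4, 4, 0, 0, 3, 4, 0, 3]
sum = 18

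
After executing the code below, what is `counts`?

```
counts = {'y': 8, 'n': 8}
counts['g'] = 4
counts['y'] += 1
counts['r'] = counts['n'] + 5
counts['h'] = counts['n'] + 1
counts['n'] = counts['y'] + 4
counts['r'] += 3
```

counts['g'] = 4 → {'y': 8, 'n': 8, 'g': 4}
counts['y'] = 8+1 = 9 → {'y': 9, 'n': 8, 'g': 4}
counts['r'] = counts['n']+5 = 13 → {'y': 9, 'n': 8, 'g': 4, 'r': 13}
counts['h'] = counts['n']+1 = 9 → {'y': 9, 'n': 8, 'g': 4, 'r': 13, 'h': 9}
counts['n'] = counts['y']+4 = 13 → {'y': 9, 'n': 13, 'g': 4, 'r': 13, 'h': 9}
counts['r'] = 13+3 = 16 → {'y': 9, 'n': 13, 'g': 4, 'r': 16, 'h': 9}

{'y': 9, 'n': 13, 'g': 4, 'r': 16, 'h': 9}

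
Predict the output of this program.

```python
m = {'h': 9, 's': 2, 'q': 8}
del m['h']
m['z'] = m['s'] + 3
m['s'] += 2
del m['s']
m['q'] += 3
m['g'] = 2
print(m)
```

{'q': 11, 'z': 5, 'g': 2}

del 'h' → {'s': 2, 'q': 8}
m['z'] = m['s']+3 = 5 → {'s': 2, 'q': 8, 'z': 5}
m['s'] = 2+2 = 4 → {'s': 4, 'q': 8, 'z': 5}
del 's' → {'q': 8, 'z': 5}
m['q'] = 8+3 = 11 → {'q': 11, 'z': 5}
m['g'] = 2 → {'q': 11, 'z': 5, 'g': 2}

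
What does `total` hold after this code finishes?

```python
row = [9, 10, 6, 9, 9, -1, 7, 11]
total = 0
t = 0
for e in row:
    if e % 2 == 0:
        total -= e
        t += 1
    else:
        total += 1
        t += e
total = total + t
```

36

e=9: not even, total = 0+1 = 1; t=9
e=10: even, total = 1-10 = -9; t=10
e=6: even, total = (-9)-6 = -15; t=11
e=9: not even, total = (-15)+1 = -14; t=20
e=9: not even, total = (-14)+1 = -13; t=29
e=-1: not even, total = (-13)+1 = -12; t=28
e=7: not even, total = (-12)+1 = -11; t=35
e=11: not even, total = (-11)+1 = -10; t=46
total+t = (-10)+46 = 36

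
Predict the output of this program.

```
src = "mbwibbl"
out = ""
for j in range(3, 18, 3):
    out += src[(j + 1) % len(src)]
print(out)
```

j=3: add src[4]='b' → 'b'
j=6: add src[0]='m' → 'bm'
j=9: add src[3]='i' → 'bmi'
j=12: add src[6]='l' → 'bmil'
j=15: add src[2]='w' → 'bmilw'

bmilw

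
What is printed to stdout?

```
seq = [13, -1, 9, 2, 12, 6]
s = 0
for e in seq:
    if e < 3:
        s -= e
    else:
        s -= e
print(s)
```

-41

e=13: not <3, s = 0-13 = -13
e=-1: <3, s = (-13)-(-1) = -12
e=9: not <3, s = (-12)-9 = -21
e=2: <3, s = (-21)-2 = -23
e=12: not <3, s = (-23)-12 = -35
e=6: not <3, s = (-35)-6 = -41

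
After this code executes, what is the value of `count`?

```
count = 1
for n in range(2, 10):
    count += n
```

n=2: count = 1+2 = 3
n=3: count = 3+3 = 6
n=4: count = 6+4 = 10
n=5: count = 10+5 = 15
n=6: count = 15+6 = 21
n=7: count = 21+7 = 28
n=8: count = 28+8 = 36
n=9: count = 36+9 = 45

45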